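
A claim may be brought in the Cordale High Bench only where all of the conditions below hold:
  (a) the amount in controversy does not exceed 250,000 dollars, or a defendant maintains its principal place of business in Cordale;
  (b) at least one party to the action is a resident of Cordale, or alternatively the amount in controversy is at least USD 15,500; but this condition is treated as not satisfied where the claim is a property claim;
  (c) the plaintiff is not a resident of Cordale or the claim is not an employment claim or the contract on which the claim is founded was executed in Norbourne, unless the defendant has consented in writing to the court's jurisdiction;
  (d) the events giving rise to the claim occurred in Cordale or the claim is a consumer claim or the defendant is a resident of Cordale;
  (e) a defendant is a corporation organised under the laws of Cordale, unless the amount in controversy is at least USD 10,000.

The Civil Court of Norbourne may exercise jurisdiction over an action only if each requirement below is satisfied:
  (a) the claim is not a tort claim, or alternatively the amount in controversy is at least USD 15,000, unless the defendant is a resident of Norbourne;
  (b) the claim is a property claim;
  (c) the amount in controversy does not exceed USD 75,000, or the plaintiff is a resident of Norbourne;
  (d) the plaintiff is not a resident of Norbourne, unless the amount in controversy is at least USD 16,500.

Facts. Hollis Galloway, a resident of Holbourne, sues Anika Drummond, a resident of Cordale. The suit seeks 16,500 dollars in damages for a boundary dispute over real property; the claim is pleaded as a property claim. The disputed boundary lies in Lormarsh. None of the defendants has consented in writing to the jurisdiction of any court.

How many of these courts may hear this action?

The Cordale High Bench:
  (a) The amount in controversy is 16,500 dollars, within the USD 250,000 ceiling, so one alternative holds. Met.
  (b) Anika Drummond resides in Cordale, so this disjunct is met. However, the claim is a property claim, which falls within the stated exception and so defeats the condition. Fails.
  (c) The plaintiff resides in Holbourne, which is not Cordale, so this disjunct is met. Condition met.
  (d) The defendant resides in Cordale, so this disjunct is met. Condition met.
  (e) No defendant is a corporation. But the amount in controversy is USD 16,500, which meets the $10,000 floor, and the 'unless' clause therefore excuses the requirement. Satisfied.
  → Not every requirement is met — no jurisdiction.
The Civil Court of Norbourne:
  (a) The claim is a property claim, not a tort claim, so this disjunct is met. Condition met.
  (b) The claim is a property claim. Satisfied.
  (c) The amount in controversy is $16,500, within the 75,000 dollars ceiling, which satisfies one of the alternatives. Satisfied.
  (d) The plaintiff resides in Holbourne, which is not Norbourne. Condition met.
  → The court has jurisdiction.
Courts with jurisdiction: the Civil Court of Norbourne — 1 in total.

1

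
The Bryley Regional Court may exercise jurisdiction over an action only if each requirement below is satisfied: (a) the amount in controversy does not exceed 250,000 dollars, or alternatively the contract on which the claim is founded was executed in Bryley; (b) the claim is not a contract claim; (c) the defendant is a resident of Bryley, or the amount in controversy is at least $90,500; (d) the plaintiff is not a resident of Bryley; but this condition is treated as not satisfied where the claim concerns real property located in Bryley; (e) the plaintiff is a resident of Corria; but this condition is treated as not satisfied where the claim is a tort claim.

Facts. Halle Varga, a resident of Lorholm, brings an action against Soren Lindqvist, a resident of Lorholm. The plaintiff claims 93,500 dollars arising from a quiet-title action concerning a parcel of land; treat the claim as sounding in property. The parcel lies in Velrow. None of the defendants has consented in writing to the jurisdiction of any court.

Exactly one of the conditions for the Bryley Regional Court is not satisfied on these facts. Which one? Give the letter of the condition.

The Bryley Regional Court:
  (a) The amount in controversy is $93,500, within the 250,000 dollars ceiling, so one alternative holds. Satisfied.
  (b) The claim is a property claim, not a contract claim. Satisfied.
  (c) The amount in controversy is USD 93,500, which meets the 90,500 dollars floor, which satisfies one of the alternatives. Satisfied.
  (d) The plaintiff resides in Lorholm, which is not Bryley. And the carve-out is inapplicable — the property lies in Velrow, not Bryley. Met.
  (e) The plaintiff resides in Lorholm, not Corria. Condition not met.
Only condition (e) fails.

(e)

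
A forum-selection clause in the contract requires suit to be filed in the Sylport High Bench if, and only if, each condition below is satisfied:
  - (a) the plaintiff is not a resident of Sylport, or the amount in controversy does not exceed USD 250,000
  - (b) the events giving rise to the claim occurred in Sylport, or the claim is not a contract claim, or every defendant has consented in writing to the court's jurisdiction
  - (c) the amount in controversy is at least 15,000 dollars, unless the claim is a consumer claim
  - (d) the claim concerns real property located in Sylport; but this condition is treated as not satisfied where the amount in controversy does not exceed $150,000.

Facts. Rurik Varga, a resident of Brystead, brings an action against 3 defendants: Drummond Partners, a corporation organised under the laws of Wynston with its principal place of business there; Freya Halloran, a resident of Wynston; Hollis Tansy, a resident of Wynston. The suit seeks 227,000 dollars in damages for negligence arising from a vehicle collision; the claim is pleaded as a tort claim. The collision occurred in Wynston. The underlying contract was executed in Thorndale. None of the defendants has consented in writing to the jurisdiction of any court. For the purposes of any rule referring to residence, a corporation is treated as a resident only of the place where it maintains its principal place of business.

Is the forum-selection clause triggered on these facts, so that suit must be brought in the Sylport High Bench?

The Sylport High Bench:
  (a) The plaintiff resides in Brystead, which is not Sylport — that alternative is enough. Met.
  (b) The claim is a tort claim, not a contract claim, so one alternative holds. Satisfied.
  (c) The amount in controversy is $227,000, which meets the USD 15,000 floor. Met.
  (d) The claim does not concern real property. Not met.
  → Forum clause is not triggered.

No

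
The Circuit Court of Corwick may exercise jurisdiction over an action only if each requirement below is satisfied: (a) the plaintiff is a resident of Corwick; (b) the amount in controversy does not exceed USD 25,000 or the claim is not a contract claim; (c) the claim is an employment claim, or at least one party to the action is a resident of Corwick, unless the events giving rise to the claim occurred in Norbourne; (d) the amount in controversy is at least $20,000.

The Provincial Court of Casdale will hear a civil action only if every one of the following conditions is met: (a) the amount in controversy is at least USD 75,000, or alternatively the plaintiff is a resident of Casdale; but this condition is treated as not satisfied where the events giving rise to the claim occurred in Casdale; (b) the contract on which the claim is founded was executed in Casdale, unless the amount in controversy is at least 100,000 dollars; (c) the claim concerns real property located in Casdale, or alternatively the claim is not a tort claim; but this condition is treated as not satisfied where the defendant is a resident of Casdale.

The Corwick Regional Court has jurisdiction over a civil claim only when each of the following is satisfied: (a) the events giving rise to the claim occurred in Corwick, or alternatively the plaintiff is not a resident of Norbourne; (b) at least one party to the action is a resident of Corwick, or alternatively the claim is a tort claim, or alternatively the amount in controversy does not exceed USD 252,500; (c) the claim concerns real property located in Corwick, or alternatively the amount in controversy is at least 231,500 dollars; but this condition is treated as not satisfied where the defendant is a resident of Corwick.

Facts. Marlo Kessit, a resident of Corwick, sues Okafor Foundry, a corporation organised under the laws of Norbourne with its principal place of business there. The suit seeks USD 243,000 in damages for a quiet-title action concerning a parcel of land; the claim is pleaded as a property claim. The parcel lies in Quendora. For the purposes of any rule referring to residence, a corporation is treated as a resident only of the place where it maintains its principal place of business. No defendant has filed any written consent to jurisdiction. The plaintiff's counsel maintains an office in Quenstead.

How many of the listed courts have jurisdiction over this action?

3

The Circuit Court of Corwick:
  (a) The plaintiff resides in Corwick. Condition met.
  (b) The claim is a property claim, not a contract claim, so this disjunct is met. Satisfied.
  (c) Marlo Kessit resides in Corwick — that alternative is enough. Met.
  (d) The amount in controversy is 243,000 dollars, which meets the $20,000 floor. Satisfied.
  → All conditions met; jurisdiction exists.
The Provincial Court of Casdale:
  (a) The amount in controversy is $243,000, which meets the $75,000 floor — that alternative is enough. And the carve-out is inapplicable — the operative events occurred in Quendora, not Casdale. Met.
  (b) No contract (and hence no place of execution) is alleged. But the amount in controversy is $243,000, which meets the $100,000 floor, and the 'unless' clause therefore excuses the requirement. Condition met.
  (c) The claim is a property claim, not a tort claim — that alternative is enough. The exception is not triggered, since the defendant resides in Norbourne, not Casdale. Satisfied.
  → The court has jurisdiction.
The Corwick Regional Court:
  (a) The plaintiff resides in Corwick, which is not Norbourne, so this disjunct is met. Satisfied.
  (b) Marlo Kessit resides in Corwick, which satisfies one of the alternatives. Condition met.
  (c) The amount in controversy is $243,000, which meets the $231,500 floor, which satisfies one of the alternatives. The carve-out does not apply: the defendant resides in Norbourne, not Corwick. Satisfied.
  → Every requirement is satisfied — jurisdiction.
Courts with jurisdiction: the Circuit Court of Corwick, the Provincial Court of Casdale, the Corwick Regional Court — 3 in total.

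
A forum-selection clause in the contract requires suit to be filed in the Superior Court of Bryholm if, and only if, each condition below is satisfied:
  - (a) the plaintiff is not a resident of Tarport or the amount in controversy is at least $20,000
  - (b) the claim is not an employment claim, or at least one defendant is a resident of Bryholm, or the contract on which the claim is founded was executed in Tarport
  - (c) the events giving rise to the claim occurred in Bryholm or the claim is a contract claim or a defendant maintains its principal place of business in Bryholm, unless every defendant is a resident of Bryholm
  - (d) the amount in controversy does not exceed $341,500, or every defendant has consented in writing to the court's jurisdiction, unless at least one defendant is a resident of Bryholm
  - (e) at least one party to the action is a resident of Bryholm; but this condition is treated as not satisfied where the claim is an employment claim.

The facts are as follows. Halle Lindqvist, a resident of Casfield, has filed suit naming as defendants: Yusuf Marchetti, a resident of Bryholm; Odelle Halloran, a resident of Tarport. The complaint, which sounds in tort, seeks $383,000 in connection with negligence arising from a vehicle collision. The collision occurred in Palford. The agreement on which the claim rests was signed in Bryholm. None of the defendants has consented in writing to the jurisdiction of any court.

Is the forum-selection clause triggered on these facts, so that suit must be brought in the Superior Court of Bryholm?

No

The Superior Court of Bryholm:
  (a) The plaintiff resides in Casfield, which is not Tarport, so one alternative holds. Met.
  (b) The claim is a tort claim, not an employment claim, so this disjunct is met. Condition met.
  (c) The operative events occurred in Palford, not Bryholm; the claim is a tort claim, not a contract claim; no defendant is a corporation — no alternative holds. The proviso offers no rescue either, since the defendants reside as follows — Yusuf Marchetti in Bryholm, Odelle Halloran in Tarport — not all in Bryholm. Not satisfied.
  (d) The amount in controversy is USD 383,000, above the 341,500 dollars ceiling; no such written consent has been filed — none of the alternatives is met. However, Yusuf Marchetti resides in Bryholm, so the 'unless' proviso supplies this condition. Condition met.
  (e) Yusuf Marchetti resides in Bryholm. The carve-out does not apply: the claim is a tort claim, not an employment claim. Satisfied.
  → Forum clause is not triggered.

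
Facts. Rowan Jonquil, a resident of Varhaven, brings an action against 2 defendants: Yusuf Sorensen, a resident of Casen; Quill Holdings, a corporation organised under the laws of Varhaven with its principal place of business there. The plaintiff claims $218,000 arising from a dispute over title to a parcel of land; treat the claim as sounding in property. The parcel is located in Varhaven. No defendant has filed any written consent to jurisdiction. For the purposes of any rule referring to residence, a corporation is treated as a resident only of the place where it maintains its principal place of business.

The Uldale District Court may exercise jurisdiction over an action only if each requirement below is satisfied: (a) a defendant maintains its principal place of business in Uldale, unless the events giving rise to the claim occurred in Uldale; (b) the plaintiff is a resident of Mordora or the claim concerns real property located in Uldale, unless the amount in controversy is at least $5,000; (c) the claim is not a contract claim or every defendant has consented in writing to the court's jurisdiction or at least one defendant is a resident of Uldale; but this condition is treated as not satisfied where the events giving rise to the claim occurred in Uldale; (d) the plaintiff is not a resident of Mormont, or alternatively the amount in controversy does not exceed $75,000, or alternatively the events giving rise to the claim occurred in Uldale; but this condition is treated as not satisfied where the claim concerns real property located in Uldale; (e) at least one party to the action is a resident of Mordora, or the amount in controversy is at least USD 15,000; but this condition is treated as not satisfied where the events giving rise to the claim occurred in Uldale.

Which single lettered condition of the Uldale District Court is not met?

The Uldale District Court:
  (a) The corporate defendant(s) have their principal place of business in Varhaven, not Uldale. The proviso offers no rescue either, since the operative events occurred in Varhaven, not Uldale. Not satisfied.
  (b) The plaintiff resides in Varhaven, not Mordora; the property lies in Varhaven, not Uldale — no alternative holds. However, the amount in controversy is $218,000, which meets the 5,000 dollars floor, so the 'unless' proviso supplies this condition. Met.
  (c) The claim is a property claim, not a contract claim, so one alternative holds. And the carve-out is inapplicable — the operative events occurred in Varhaven, not Uldale. Met.
  (d) The plaintiff resides in Varhaven, which is not Mormont, which satisfies one of the alternatives. The carve-out does not apply: the property lies in Varhaven, not Uldale. Condition met.
  (e) The amount in controversy is $218,000, which meets the 15,000 dollars floor, which satisfies one of the alternatives. The carve-out does not apply: the operative events occurred in Varhaven, not Uldale. Condition met.
Only condition (a) fails.

(a)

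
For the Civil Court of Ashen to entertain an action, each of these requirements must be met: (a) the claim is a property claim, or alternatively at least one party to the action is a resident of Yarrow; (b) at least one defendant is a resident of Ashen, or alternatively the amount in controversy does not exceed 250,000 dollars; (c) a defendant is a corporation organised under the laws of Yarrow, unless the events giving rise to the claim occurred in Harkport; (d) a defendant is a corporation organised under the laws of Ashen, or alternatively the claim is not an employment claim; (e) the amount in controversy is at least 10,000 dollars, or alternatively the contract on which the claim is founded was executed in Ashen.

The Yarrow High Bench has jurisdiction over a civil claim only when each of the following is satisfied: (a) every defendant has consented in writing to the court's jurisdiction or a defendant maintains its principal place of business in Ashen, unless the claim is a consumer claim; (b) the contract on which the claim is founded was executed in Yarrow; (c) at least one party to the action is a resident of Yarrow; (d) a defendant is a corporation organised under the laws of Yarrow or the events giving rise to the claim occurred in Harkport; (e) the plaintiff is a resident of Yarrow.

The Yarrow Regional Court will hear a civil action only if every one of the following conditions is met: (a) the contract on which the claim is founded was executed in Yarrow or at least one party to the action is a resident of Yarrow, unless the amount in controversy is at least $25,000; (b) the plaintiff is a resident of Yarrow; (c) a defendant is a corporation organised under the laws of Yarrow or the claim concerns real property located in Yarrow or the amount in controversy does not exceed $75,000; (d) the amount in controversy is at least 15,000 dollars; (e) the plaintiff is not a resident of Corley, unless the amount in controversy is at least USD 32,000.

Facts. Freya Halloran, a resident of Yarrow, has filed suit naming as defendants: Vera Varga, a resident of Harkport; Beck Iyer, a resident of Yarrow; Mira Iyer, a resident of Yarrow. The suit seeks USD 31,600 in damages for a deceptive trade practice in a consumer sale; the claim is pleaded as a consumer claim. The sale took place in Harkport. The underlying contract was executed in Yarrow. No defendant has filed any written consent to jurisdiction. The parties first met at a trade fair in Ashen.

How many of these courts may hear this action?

3

The Civil Court of Ashen:
  (a) Freya Halloran resides in Yarrow, so one alternative holds. Condition met.
  (b) The amount in controversy is USD 31,600, within the 250,000 dollars ceiling — that alternative is enough. Condition met.
  (c) No defendant is a corporation. The proviso rescues it, though: the operative events occurred in Harkport. Condition met.
  (d) The claim is a consumer claim, not an employment claim — that alternative is enough. Met.
  (e) The amount in controversy is 31,600 dollars, which meets the USD 10,000 floor, so one alternative holds. Satisfied.
  → The court has jurisdiction.
The Yarrow High Bench:
  (a) No such written consent has been filed; no defendant is a corporation — every alternative fails. The proviso rescues it, though: the claim is a consumer claim. Condition met.
  (b) The contract was executed in Yarrow. Condition met.
  (c) Freya Halloran resides in Yarrow. Met.
  (d) The operative events occurred in Harkport — that alternative is enough. Satisfied.
  (e) The plaintiff resides in Yarrow. Condition met.
  → The court has jurisdiction.
The Yarrow Regional Court:
  (a) The contract was executed in Yarrow, so this disjunct is met. Condition met.
  (b) The plaintiff resides in Yarrow. Condition met.
  (c) The amount in controversy is $31,600, within the $75,000 ceiling — that alternative is enough. Condition met.
  (d) The amount in controversy is 31,600 dollars, which meets the USD 15,000 floor. Satisfied.
  (e) The plaintiff resides in Yarrow, which is not Corley. Met.
  → Jurisdiction lies.
Courts with jurisdiction: the Civil Court of Ashen, the Yarrow High Bench, the Yarrow Regional Court — 3 in total.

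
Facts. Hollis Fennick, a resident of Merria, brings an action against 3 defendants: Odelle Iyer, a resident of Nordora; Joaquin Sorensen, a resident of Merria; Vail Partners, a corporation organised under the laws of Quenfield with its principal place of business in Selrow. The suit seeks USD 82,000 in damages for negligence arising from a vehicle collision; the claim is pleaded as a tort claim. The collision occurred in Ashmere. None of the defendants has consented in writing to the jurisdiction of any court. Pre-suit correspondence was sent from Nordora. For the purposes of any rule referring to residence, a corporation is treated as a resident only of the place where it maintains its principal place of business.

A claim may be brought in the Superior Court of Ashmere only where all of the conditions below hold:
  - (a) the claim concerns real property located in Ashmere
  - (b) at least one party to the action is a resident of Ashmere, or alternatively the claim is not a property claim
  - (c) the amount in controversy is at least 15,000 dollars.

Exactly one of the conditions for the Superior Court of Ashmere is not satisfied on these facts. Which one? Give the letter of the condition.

The Superior Court of Ashmere:
  (a) The claim does not concern real property. Condition not met.
  (b) The claim is a tort claim, not a property claim, so one alternative holds. Satisfied.
  (c) The amount in controversy is 82,000 dollars, which meets the USD 15,000 floor. Satisfied.
Only condition (a) fails.

(a)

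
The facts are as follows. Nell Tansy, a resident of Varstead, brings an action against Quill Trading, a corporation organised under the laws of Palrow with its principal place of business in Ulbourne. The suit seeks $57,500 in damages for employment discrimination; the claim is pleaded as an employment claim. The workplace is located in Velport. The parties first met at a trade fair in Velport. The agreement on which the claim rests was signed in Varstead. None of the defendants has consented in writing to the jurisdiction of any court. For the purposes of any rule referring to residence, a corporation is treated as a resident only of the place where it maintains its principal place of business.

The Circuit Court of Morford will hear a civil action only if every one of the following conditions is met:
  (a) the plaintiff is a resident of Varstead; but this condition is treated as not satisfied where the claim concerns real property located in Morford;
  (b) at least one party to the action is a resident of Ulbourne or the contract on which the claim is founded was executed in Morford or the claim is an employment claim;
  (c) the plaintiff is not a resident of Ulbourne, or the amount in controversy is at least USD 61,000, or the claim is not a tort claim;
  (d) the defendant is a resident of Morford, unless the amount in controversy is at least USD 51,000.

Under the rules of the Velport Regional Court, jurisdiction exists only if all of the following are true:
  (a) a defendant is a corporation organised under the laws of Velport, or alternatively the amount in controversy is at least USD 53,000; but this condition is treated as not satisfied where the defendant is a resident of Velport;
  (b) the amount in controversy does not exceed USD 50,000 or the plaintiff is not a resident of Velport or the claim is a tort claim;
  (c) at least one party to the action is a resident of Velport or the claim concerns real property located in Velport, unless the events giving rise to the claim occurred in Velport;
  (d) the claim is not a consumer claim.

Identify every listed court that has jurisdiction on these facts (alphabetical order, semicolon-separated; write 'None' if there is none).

the Circuit Court of Morford; the Velport Regional Court

The Circuit Court of Morford:
  (a) The plaintiff resides in Varstead. The carve-out does not apply: the claim does not concern real property. Met.
  (b) Quill Trading resides in Ulbourne, so this disjunct is met. Met.
  (c) The plaintiff resides in Varstead, which is not Ulbourne, so this disjunct is met. Satisfied.
  (d) The defendant resides in Ulbourne, not Morford. However, the amount in controversy is 57,500 dollars, which meets the 51,000 dollars floor, so the 'unless' proviso supplies this condition. Met.
  → Every requirement is satisfied — jurisdiction.
The Velport Regional Court:
  (a) The amount in controversy is 57,500 dollars, which meets the USD 53,000 floor, so this disjunct is met. The exception is not triggered, since the defendant resides in Ulbourne, not Velport. Met.
  (b) The plaintiff resides in Varstead, which is not Velport, which satisfies one of the alternatives. Satisfied.
  (c) No party resides in Velport; the claim does not concern real property — no alternative holds. However, the operative events occurred in Velport, so the 'unless' proviso supplies this condition. Condition met.
  (d) The claim is an employment claim, not a consumer claim. Met.
  → Every requirement is satisfied — jurisdiction.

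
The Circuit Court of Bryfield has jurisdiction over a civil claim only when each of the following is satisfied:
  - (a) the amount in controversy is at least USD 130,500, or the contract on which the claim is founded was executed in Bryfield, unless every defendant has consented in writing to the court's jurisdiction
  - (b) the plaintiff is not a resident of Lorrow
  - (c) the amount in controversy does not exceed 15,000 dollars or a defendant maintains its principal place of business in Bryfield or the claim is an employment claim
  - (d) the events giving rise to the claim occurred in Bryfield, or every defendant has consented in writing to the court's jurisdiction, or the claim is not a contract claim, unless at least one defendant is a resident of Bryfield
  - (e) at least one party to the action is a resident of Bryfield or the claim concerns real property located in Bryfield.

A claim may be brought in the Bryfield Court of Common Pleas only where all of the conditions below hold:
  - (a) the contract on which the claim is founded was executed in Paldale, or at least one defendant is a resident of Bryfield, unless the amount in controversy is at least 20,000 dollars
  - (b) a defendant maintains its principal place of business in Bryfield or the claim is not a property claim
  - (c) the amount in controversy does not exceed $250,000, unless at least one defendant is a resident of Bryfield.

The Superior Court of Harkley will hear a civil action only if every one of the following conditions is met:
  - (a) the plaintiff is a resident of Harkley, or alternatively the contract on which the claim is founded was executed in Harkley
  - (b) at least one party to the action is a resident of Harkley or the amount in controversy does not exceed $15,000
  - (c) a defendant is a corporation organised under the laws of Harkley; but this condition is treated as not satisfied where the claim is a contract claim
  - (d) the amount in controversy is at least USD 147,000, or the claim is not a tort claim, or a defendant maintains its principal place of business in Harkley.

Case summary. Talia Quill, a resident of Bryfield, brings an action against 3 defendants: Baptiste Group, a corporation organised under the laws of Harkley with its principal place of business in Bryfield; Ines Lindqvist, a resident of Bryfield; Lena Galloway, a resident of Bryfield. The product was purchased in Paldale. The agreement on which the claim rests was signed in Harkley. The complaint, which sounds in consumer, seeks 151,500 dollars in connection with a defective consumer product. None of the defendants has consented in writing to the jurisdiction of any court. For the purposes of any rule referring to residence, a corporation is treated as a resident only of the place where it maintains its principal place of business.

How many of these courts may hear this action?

The Circuit Court of Bryfield:
  (a) The amount in controversy is 151,500 dollars, which meets the USD 130,500 floor, so one alternative holds. Condition met.
  (b) The plaintiff resides in Bryfield, which is not Lorrow. Satisfied.
  (c) Baptiste Group has its principal place of business in Bryfield, so this disjunct is met. Condition met.
  (d) The claim is a consumer claim, not a contract claim, so this disjunct is met. Met.
  (e) Talia Quill resides in Bryfield, so this disjunct is met. Met.
  → The court has jurisdiction.
The Bryfield Court of Common Pleas:
  (a) Baptiste Group resides in Bryfield, so one alternative holds. Satisfied.
  (b) Baptiste Group has its principal place of business in Bryfield, which satisfies one of the alternatives. Condition met.
  (c) The amount in controversy is USD 151,500, within the USD 250,000 ceiling. Condition met.
  → The court has jurisdiction.
The Superior Court of Harkley:
  (a) The contract was executed in Harkley — that alternative is enough. Met.
  (b) No party resides in Harkley; the amount in controversy is $151,500, above the 15,000 dollars ceiling — every alternative fails. Fails.
  (c) Baptiste Group is organised under the laws of Harkley. And the carve-out is inapplicable — the claim is a consumer claim, not a contract claim. Met.
  (d) The amount in controversy is USD 151,500, which meets the $147,000 floor, so this disjunct is met. Condition met.
  → Not every requirement is met — no jurisdiction.
Courts with jurisdiction: the Circuit Court of Bryfield, the Bryfield Court of Common Pleas — 2 in total.

2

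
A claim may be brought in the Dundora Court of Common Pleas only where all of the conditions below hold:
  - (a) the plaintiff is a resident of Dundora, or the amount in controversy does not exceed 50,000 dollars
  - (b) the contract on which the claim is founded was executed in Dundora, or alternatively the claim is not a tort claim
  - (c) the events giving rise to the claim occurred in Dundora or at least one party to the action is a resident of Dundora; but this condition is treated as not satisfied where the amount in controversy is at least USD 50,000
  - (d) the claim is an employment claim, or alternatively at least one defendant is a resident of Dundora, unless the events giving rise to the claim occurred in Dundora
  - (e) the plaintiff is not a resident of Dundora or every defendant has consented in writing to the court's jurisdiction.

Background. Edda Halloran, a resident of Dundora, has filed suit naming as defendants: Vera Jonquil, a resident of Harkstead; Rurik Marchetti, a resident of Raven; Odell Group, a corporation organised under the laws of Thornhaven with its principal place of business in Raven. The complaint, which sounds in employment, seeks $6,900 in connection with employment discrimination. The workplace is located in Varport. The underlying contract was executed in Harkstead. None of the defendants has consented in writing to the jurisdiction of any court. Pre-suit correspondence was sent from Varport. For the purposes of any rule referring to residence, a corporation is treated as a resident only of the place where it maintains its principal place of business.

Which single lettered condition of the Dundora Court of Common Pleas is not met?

(e)

The Dundora Court of Common Pleas:
  (a) The plaintiff resides in Dundora, so this disjunct is met. Met.
  (b) The claim is an employment claim, not a tort claim, so this disjunct is met. Satisfied.
  (c) Edda Halloran resides in Dundora, which satisfies one of the alternatives. And the carve-out is inapplicable — the amount in controversy is 6,900 dollars, below the $50,000 floor. Met.
  (d) The claim is an employment claim, so one alternative holds. Satisfied.
  (e) The plaintiff resides in Dundora; no such written consent has been filed — none of the alternatives is met. Condition not met.
Only condition (e) fails.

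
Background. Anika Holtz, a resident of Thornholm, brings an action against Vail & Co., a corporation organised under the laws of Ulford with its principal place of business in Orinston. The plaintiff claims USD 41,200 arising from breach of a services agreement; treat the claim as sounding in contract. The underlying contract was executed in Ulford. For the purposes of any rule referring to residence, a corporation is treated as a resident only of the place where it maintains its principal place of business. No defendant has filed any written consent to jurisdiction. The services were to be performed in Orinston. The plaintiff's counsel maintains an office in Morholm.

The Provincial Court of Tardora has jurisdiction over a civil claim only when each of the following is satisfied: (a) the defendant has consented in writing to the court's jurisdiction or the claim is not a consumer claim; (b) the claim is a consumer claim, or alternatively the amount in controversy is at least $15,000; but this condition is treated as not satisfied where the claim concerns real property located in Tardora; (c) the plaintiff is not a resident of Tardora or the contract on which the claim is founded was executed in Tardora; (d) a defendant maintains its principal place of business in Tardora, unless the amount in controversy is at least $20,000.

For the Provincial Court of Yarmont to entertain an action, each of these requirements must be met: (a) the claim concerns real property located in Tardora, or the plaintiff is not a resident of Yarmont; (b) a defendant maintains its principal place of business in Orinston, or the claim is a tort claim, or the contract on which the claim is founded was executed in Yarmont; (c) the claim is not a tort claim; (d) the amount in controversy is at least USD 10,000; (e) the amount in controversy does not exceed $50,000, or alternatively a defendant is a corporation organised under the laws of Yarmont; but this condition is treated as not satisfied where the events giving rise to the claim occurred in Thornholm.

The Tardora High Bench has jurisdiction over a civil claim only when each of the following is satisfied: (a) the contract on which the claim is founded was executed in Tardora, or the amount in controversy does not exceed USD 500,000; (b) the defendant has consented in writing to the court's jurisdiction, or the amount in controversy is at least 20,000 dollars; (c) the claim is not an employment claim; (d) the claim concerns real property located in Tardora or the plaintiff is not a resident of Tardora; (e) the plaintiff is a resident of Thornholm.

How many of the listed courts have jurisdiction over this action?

3

The Provincial Court of Tardora:
  (a) The claim is a contract claim, not a consumer claim — that alternative is enough. Condition met.
  (b) The amount in controversy is $41,200, which meets the USD 15,000 floor, which satisfies one of the alternatives. The carve-out does not apply: the claim does not concern real property. Satisfied.
  (c) The plaintiff resides in Thornholm, which is not Tardora, so this disjunct is met. Satisfied.
  (d) The corporate defendant(s) have their principal place of business in Orinston, not Tardora. But the amount in controversy is 41,200 dollars, which meets the 20,000 dollars floor, and the 'unless' clause therefore excuses the requirement. Satisfied.
  → Every requirement is satisfied — jurisdiction.
The Provincial Court of Yarmont:
  (a) The plaintiff resides in Thornholm, which is not Yarmont, so one alternative holds. Condition met.
  (b) Vail & Co. has its principal place of business in Orinston — that alternative is enough. Satisfied.
  (c) The claim is a contract claim, not a tort claim. Met.
  (d) The amount in controversy is $41,200, which meets the 10,000 dollars floor. Condition met.
  (e) The amount in controversy is $41,200, within the USD 50,000 ceiling, so one alternative holds. The exception is not triggered, since the operative events occurred in Orinston, not Thornholm. Satisfied.
  → Jurisdiction lies.
The Tardora High Bench:
  (a) The amount in controversy is $41,200, within the $500,000 ceiling — that alternative is enough. Met.
  (b) The amount in controversy is USD 41,200, which meets the $20,000 floor, so this disjunct is met. Met.
  (c) The claim is a contract claim, not an employment claim. Condition met.
  (d) The plaintiff resides in Thornholm, which is not Tardora, which satisfies one of the alternatives. Condition met.
  (e) The plaintiff resides in Thornholm. Condition met.
  → Every requirement is satisfied — jurisdiction.
Courts with jurisdiction: the Provincial Court of Tardora, the Provincial Court of Yarmont, the Tardora High Bench — 3 in total.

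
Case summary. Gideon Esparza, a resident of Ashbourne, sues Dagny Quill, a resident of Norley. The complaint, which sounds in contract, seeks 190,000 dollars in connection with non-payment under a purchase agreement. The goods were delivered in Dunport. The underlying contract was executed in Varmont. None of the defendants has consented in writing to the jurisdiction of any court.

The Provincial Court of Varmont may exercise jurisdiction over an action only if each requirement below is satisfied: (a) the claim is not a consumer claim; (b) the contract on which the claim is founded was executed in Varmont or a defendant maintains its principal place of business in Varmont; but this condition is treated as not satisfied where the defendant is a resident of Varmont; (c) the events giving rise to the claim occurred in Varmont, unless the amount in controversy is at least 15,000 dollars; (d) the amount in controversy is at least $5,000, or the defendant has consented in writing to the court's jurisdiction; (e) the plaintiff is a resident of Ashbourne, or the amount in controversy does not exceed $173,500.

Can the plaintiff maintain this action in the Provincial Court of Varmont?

Yes

The Provincial Court of Varmont:
  (a) The claim is a contract claim, not a consumer claim. Met.
  (b) The contract was executed in Varmont — that alternative is enough. And the carve-out is inapplicable — the defendant resides in Norley, not Varmont. Met.
  (c) The operative events occurred in Dunport, not Varmont. But the amount in controversy is 190,000 dollars, which meets the 15,000 dollars floor, and the 'unless' clause therefore excuses the requirement. Condition met.
  (d) The amount in controversy is $190,000, which meets the USD 5,000 floor, so one alternative holds. Met.
  (e) The plaintiff resides in Ashbourne, which satisfies one of the alternatives. Satisfied.
  → All conditions met; jurisdiction exists.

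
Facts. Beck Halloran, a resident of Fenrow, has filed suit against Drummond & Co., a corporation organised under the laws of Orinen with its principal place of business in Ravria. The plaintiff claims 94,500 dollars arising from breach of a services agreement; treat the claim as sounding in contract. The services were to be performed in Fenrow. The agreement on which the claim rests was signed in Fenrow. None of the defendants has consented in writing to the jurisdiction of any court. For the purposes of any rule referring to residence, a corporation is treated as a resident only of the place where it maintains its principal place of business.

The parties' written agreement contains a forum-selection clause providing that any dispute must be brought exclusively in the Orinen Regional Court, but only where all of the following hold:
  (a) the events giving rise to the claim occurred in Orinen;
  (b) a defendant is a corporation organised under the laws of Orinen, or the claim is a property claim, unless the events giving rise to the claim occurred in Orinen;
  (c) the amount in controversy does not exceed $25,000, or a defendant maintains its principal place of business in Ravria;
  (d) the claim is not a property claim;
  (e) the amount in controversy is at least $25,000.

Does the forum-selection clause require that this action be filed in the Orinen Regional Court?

The Orinen Regional Court:
  (a) The operative events occurred in Fenrow, not Orinen. Fails.
  (b) Drummond & Co. is organised under the laws of Orinen — that alternative is enough. Satisfied.
  (c) Drummond & Co. has its principal place of business in Ravria, which satisfies one of the alternatives. Satisfied.
  (d) The claim is a contract claim, not a property claim. Condition met.
  (e) The amount in controversy is 94,500 dollars, which meets the USD 25,000 floor. Met.
  → The clause does not apply.

No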